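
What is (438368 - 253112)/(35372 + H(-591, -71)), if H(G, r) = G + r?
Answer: 30876/5785 ≈ 5.3372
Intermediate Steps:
(438368 - 253112)/(35372 + H(-591, -71)) = (438368 - 253112)/(35372 + (-591 - 71)) = 185256/(35372 - 662) = 185256/34710 = 185256*(1/34710) = 30876/5785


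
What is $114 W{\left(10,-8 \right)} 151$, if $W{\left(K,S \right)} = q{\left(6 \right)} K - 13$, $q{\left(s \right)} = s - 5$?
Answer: $-51642$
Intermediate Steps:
$q{\left(s \right)} = -5 + s$
$W{\left(K,S \right)} = -13 + K$ ($W{\left(K,S \right)} = \left(-5 + 6\right) K - 13 = 1 K - 13 = K - 13 = -13 + K$)
$114 W{\left(10,-8 \right)} 151 = 114 \left(-13 + 10\right) 151 = 114 \left(-3\right) 151 = \left(-342\right) 151 = -51642$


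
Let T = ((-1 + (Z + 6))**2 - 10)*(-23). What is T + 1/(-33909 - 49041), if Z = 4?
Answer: -135457351/82950 ≈ -1633.0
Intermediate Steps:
T = -1633 (T = ((-1 + (4 + 6))**2 - 10)*(-23) = ((-1 + 10)**2 - 10)*(-23) = (9**2 - 10)*(-23) = (81 - 10)*(-23) = 71*(-23) = -1633)
T + 1/(-33909 - 49041) = -1633 + 1/(-33909 - 49041) = -1633 + 1/(-82950) = -1633 - 1/82950 = -135457351/82950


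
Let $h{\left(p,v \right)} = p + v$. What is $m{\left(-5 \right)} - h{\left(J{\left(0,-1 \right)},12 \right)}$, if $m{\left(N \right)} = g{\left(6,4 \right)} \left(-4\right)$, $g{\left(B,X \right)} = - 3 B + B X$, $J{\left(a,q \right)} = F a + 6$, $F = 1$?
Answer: $-42$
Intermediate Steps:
$J{\left(a,q \right)} = 6 + a$ ($J{\left(a,q \right)} = 1 a + 6 = a + 6 = 6 + a$)
$m{\left(N \right)} = -24$ ($m{\left(N \right)} = 6 \left(-3 + 4\right) \left(-4\right) = 6 \cdot 1 \left(-4\right) = 6 \left(-4\right) = -24$)
$m{\left(-5 \right)} - h{\left(J{\left(0,-1 \right)},12 \right)} = -24 - \left(\left(6 + 0\right) + 12\right) = -24 - \left(6 + 12\right) = -24 - 18 = -42$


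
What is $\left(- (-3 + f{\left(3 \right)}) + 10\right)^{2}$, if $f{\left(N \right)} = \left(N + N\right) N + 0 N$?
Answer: $25$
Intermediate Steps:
$f{\left(N \right)} = 2 N^{2}$ ($f{\left(N \right)} = 2 N N + 0 = 2 N^{2} + 0 = 2 N^{2}$)
$\left(- (-3 + f{\left(3 \right)}) + 10\right)^{2} = \left(- (-3 + 2 \cdot 3^{2}) + 10\right)^{2} = \left(- (-3 + 2 \cdot 9) + 10\right)^{2} = \left(- (-3 + 18) + 10\right)^{2} = \left(\left(-1\right) 15 + 10\right)^{2} = \left(-15 + 10\right)^{2} = \left(-5\right)^{2} = 25$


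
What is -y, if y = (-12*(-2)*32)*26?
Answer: -19968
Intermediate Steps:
y = 19968 (y = (24*32)*26 = 768*26 = 19968)
-y = -1*19968 = -19968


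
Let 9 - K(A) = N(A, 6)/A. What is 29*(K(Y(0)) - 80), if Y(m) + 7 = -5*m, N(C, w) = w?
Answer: -14239/7 ≈ -2034.1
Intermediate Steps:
Y(m) = -7 - 5*m
K(A) = 9 - 6/A
29*(K(Y(0)) - 80) = 29*((9 - 6/(-7 - 5*0)) - 80) = 29*((9 - 6/(-7 + 0)) - 80) = 29*((9 - 6/(-7)) - 80) = 29*((9 - 6*(-⅐)) - 80) = 29*((9 + 6/7) - 80) = 29*(69/7 - 80) = 29*(-491/7) = -14239/7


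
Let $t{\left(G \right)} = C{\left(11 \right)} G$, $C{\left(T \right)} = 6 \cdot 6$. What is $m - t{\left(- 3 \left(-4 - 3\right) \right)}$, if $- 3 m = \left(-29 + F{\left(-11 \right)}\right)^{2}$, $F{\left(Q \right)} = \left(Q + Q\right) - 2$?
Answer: $- \frac{5077}{3} \approx -1692.3$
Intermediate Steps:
$C{\left(T \right)} = 36$
$F{\left(Q \right)} = -2 + 2 Q$ ($F{\left(Q \right)} = 2 Q - 2 = -2 + 2 Q$)
$t{\left(G \right)} = 36 G$
$m = - \frac{2809}{3}$ ($m = - \frac{\left(-29 + \left(-2 + 2 \left(-11\right)\right)\right)^{2}}{3} = - \frac{\left(-29 - 24\right)^{2}}{3} = - \frac{\left(-53\right)^{2}}{3} = \left(- \frac{1}{3}\right) 2809 = - \frac{2809}{3} \approx -936.33$)
$m - t{\left(- 3 \left(-4 - 3\right) \right)} = - \frac{2809}{3} - 36 \left(- 3 \left(-4 - 3\right)\right) = - \frac{2809}{3} - 36 \left(\left(-3\right) \left(-7\right)\right) = - \frac{2809}{3} - 36 \cdot 21 = - \frac{2809}{3} - 756 = - \frac{5077}{3}$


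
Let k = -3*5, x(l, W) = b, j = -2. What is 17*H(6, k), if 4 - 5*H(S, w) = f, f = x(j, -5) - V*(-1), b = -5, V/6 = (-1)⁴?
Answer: 51/5 ≈ 10.200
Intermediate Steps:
V = 6 (V = 6*(-1)⁴ = 6*1 = 6)
x(l, W) = -5
k = -15
f = 1 (f = -5 - 6*(-1) = -5 - 1*(-6) = -5 + 6 = 1)
H(S, w) = ⅗ (H(S, w) = ⅘ - ⅕*1 = ⅘ - ⅕ = ⅗)
17*H(6, k) = 17*(⅗) = 51/5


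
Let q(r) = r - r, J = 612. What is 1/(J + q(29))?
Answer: 1/612 ≈ 0.0016340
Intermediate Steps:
q(r) = 0
1/(J + q(29)) = 1/(612 + 0) = 1/612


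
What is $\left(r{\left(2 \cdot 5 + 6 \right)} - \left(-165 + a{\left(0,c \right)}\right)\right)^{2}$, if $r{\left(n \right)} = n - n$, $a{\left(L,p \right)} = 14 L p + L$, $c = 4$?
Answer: $27225$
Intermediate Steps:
$a{\left(L,p \right)} = L + 14 L p$ ($a{\left(L,p \right)} = 14 L p + L = L + 14 L p$)
$r{\left(n \right)} = 0$
$\left(r{\left(2 \cdot 5 + 6 \right)} - \left(-165 + a{\left(0,c \right)}\right)\right)^{2} = \left(0 + \left(165 - 0 \left(1 + 14 \cdot 4\right)\right)\right)^{2} = \left(0 + \left(165 - 0 \left(1 + 56\right)\right)\right)^{2} = \left(0 + \left(165 - 0 \cdot 57\right)\right)^{2} = \left(0 + \left(165 - 0\right)\right)^{2} = \left(0 + \left(165 + 0\right)\right)^{2} = \left(0 + 165\right)^{2} = 165^{2} = 27225$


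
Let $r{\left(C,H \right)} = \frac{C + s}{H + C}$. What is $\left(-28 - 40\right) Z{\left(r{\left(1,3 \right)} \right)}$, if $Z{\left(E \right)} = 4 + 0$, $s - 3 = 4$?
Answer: $-272$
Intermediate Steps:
$s = 7$ ($s = 3 + 4 = 7$)
$r{\left(C,H \right)} = \frac{7 + C}{C + H}$ ($r{\left(C,H \right)} = \frac{C + 7}{H + C} = \frac{7 + C}{C + H}$)
$Z{\left(E \right)} = 4$
$\left(-28 - 40\right) Z{\left(r{\left(1,3 \right)} \right)} = \left(-28 - 40\right) 4 = \left(-68\right) 4 = -272$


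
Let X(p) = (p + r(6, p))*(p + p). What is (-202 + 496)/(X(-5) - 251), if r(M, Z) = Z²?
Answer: -294/451 ≈ -0.65189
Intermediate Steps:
X(p) = 2*p*(p + p²) (X(p) = (p + p²)*(p + p) = (p + p²)*(2*p) = 2*p*(p + p²))
(-202 + 496)/(X(-5) - 251) = (-202 + 496)/(2*(-5)²*(1 - 5) - 251) = 294/(2*25*(-4) - 251) = 294/(-200 - 251) = 294/(-451) = 294*(-1/451) = -294/451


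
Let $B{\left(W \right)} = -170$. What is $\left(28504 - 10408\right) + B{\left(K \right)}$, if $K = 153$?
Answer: $17926$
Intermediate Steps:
$\left(28504 - 10408\right) + B{\left(K \right)} = \left(28504 - 10408\right) - 170 = 18096 - 170 = 17926$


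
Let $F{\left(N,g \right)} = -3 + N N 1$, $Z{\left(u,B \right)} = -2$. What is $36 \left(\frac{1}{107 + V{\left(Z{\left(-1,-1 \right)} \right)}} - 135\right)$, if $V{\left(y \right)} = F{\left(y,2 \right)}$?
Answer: $- \frac{14579}{3} \approx -4859.7$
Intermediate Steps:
$F{\left(N,g \right)} = -3 + N^{2}$ ($F{\left(N,g \right)} = -3 + N^{2} \cdot 1 = -3 + N^{2}$)
$V{\left(y \right)} = -3 + y^{2}$
$36 \left(\frac{1}{107 + V{\left(Z{\left(-1,-1 \right)} \right)}} - 135\right) = 36 \left(\frac{1}{107 - \left(3 - \left(-2\right)^{2}\right)} - 135\right) = 36 \left(\frac{1}{107 + \left(-3 + 4\right)} - 135\right) = 36 \left(\frac{1}{107 + 1} - 135\right) = 36 \left(\frac{1}{108} - 135\right) = 36 \left(- \frac{14579}{108}\right) = - \frac{14579}{3}$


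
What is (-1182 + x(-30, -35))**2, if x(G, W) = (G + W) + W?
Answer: 1643524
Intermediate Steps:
x(G, W) = G + 2*W
(-1182 + x(-30, -35))**2 = (-1182 + (-30 + 2*(-35)))**2 = (-1182 + (-30 - 70))**2 = (-1182 - 100)**2 = (-1282)**2 = 1643524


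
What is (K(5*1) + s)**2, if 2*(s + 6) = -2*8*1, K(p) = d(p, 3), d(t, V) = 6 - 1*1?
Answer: 81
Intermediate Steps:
d(t, V) = 5 (d(t, V) = 6 - 1 = 5)
K(p) = 5
s = -14 (s = -6 + (-2*8*1)/2 = -6 + (-16*1)/2 = -6 + (1/2)*(-16) = -6 - 8 = -14)
(K(5*1) + s)**2 = (5 - 14)**2 = (-9)**2 = 81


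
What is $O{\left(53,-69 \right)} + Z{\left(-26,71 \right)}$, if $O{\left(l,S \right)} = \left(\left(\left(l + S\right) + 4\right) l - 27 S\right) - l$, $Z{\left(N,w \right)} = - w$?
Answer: $1103$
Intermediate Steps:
$O{\left(l,S \right)} = - l - 27 S + l \left(4 + S + l\right)$ ($O{\left(l,S \right)} = \left(\left(\left(S + l\right) + 4\right) l - 27 S\right) - l = \left(\left(4 + S + l\right) l - 27 S\right) - l = \left(l \left(4 + S + l\right) - 27 S\right) - l = \left(- 27 S + l \left(4 + S + l\right)\right) - l = - l - 27 S + l \left(4 + S + l\right)$)
$O{\left(53,-69 \right)} + Z{\left(-26,71 \right)} = \left(53^{2} - -1863 + 3 \cdot 53 - 3657\right) - 71 = \left(2809 + 1863 + 159 - 3657\right) - 71 = 1174 - 71 = 1103$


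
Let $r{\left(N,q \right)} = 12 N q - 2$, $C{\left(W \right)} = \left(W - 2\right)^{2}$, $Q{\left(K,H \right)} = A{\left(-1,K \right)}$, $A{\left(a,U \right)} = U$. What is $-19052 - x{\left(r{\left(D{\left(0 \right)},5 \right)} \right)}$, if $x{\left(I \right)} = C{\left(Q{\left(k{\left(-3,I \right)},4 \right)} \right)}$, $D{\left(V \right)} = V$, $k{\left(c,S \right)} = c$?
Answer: $-19077$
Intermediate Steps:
$Q{\left(K,H \right)} = K$
$C{\left(W \right)} = \left(-2 + W\right)^{2}$
$r{\left(N,q \right)} = -2 + 12 N q$ ($r{\left(N,q \right)} = 12 N q - 2 = -2 + 12 N q$)
$x{\left(I \right)} = 25$ ($x{\left(I \right)} = \left(-2 - 3\right)^{2} = \left(-5\right)^{2} = 25$)
$-19052 - x{\left(r{\left(D{\left(0 \right)},5 \right)} \right)} = -19052 - 25 = -19077$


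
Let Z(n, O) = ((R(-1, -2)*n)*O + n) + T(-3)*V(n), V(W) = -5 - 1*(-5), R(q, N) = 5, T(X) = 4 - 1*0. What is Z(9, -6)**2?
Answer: 68121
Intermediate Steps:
T(X) = 4 (T(X) = 4 + 0 = 4)
V(W) = 0 (V(W) = -5 + 5 = 0)
Z(n, O) = n + 5*O*n (Z(n, O) = ((5*n)*O + n) + 4*0 = (5*O*n + n) + 0 = (n + 5*O*n) + 0 = n + 5*O*n)
Z(9, -6)**2 = (9*(1 + 5*(-6)))**2 = (9*(1 - 30))**2 = (9*(-29))**2 = (-261)**2 = 68121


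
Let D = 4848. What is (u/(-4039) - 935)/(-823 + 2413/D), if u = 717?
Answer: 18311778336/16105476149 ≈ 1.1370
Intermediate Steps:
(u/(-4039) - 935)/(-823 + 2413/D) = (717/(-4039) - 935)/(-823 + 2413/4848) = (717*(-1/4039) - 935)/(-823 + 2413*(1/4848)) = (-717/4039 - 935)/(-823 + 2413/4848) = -3777182/(4039*(-3987491/4848)) = -3777182/4039*(-4848/3987491) = 18311778336/16105476149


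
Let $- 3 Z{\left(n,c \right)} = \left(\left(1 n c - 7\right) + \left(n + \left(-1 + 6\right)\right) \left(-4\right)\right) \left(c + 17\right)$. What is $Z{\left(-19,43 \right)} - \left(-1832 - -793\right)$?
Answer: $16399$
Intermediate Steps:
$Z{\left(n,c \right)} = - \frac{\left(17 + c\right) \left(-27 - 4 n + c n\right)}{3}$ ($Z{\left(n,c \right)} = - \frac{\left(\left(1 n c - 7\right) + \left(n + \left(-1 + 6\right)\right) \left(-4\right)\right) \left(c + 17\right)}{3} = - \frac{\left(\left(n c - 7\right) + \left(n + 5\right) \left(-4\right)\right) \left(17 + c\right)}{3} = - \frac{\left(\left(c n - 7\right) + \left(5 + n\right) \left(-4\right)\right) \left(17 + c\right)}{3} = - \frac{\left(\left(-7 + c n\right) - \left(20 + 4 n\right)\right) \left(17 + c\right)}{3} = - \frac{\left(-27 - 4 n + c n\right) \left(17 + c\right)}{3} = - \frac{\left(17 + c\right) \left(-27 - 4 n + c n\right)}{3}$)
$Z{\left(-19,43 \right)} - \left(-1832 - -793\right) = \left(153 + 9 \cdot 43 + \frac{68}{3} \left(-19\right) - \frac{559}{3} \left(-19\right) - - \frac{19 \cdot 43^{2}}{3}\right) - \left(-1832 - -793\right) = \left(153 + 387 - \frac{1292}{3} + \frac{10621}{3} - \left(- \frac{19}{3}\right) 1849\right) - \left(-1832 + 793\right) = \left(153 + 387 - \frac{1292}{3} + \frac{10621}{3} + \frac{35131}{3}\right) - -1039 = 15360 + 1039 = 16399$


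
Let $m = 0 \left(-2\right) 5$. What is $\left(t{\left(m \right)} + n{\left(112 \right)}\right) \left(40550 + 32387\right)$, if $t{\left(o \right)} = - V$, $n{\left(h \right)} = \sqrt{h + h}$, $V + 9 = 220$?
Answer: $-15389707 + 291748 \sqrt{14} \approx -1.4298 \cdot 10^{7}$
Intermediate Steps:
$V = 211$ ($V = -9 + 220 = 211$)
$n{\left(h \right)} = \sqrt{2} \sqrt{h}$ ($n{\left(h \right)} = \sqrt{2 h} = \sqrt{2} \sqrt{h}$)
$m = 0$ ($m = 0 \cdot 5 = 0$)
$t{\left(o \right)} = -211$ ($t{\left(o \right)} = \left(-1\right) 211 = -211$)
$\left(t{\left(m \right)} + n{\left(112 \right)}\right) \left(40550 + 32387\right) = \left(-211 + \sqrt{2} \sqrt{112}\right) \left(40550 + 32387\right) = \left(-211 + \sqrt{2} \cdot 4 \sqrt{7}\right) 72937 = \left(-211 + 4 \sqrt{14}\right) 72937 = -15389707 + 291748 \sqrt{14}$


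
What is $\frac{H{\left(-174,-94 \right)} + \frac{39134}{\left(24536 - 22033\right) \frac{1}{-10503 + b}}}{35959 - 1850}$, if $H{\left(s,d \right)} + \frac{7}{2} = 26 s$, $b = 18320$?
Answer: $\frac{589156291}{170749654} \approx 3.4504$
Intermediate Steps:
$H{\left(s,d \right)} = - \frac{7}{2} + 26 s$
$\frac{H{\left(-174,-94 \right)} + \frac{39134}{\left(24536 - 22033\right) \frac{1}{-10503 + b}}}{35959 - 1850} = \frac{\left(- \frac{7}{2} + 26 \left(-174\right)\right) + \frac{39134}{\left(24536 - 22033\right) \frac{1}{-10503 + 18320}}}{35959 - 1850} = \frac{\left(- \frac{7}{2} - 4524\right) + \frac{39134}{2503 \cdot \frac{1}{7817}}}{34109} = \left(- \frac{9055}{2} + \frac{39134}{2503 \cdot \frac{1}{7817}}\right) \frac{1}{34109} = \left(- \frac{9055}{2} + \frac{39134}{\frac{2503}{7817}}\right) \frac{1}{34109} = \left(- \frac{9055}{2} + 39134 \cdot \frac{7817}{2503}\right) \frac{1}{34109} = \left(- \frac{9055}{2} + \frac{305910478}{2503}\right) \frac{1}{34109} = \frac{589156291}{5006} \cdot \frac{1}{34109} = \frac{589156291}{170749654}$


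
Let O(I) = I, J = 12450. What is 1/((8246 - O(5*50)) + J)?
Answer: 1/20446 ≈ 4.8909e-5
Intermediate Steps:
1/((8246 - O(5*50)) + J) = 1/((8246 - 5*50) + 12450) = 1/((8246 - 1*250) + 12450) = 1/((8246 - 250) + 12450) = 1/(7996 + 12450) = 1/20446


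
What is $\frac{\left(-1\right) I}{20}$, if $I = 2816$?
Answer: $- \frac{704}{5} \approx -140.8$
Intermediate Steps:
$\frac{\left(-1\right) I}{20} = \frac{\left(-1\right) 2816}{20} = \frac{1}{20} \left(-2816\right) = - \frac{704}{5}$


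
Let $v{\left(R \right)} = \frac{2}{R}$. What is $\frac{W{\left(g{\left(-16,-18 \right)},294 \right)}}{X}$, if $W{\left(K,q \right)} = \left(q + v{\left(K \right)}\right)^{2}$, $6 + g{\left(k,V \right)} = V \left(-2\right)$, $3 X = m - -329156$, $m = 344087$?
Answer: $\frac{19456921}{50493225} \approx 0.38534$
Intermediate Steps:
$X = \frac{673243}{3}$ ($X = \frac{344087 - -329156}{3} = \frac{344087 + 329156}{3} = \frac{1}{3} \cdot 673243 = \frac{673243}{3} \approx 2.2441 \cdot 10^{5}$)
$g{\left(k,V \right)} = -6 - 2 V$ ($g{\left(k,V \right)} = -6 + V \left(-2\right) = -6 - 2 V$)
$W{\left(K,q \right)} = \left(q + \frac{2}{K}\right)^{2}$
$\frac{W{\left(g{\left(-16,-18 \right)},294 \right)}}{X} = \frac{\frac{1}{\left(-6 - -36\right)^{2}} \left(2 + \left(-6 - -36\right) 294\right)^{2}}{\frac{673243}{3}} = \frac{\left(2 + \left(-6 + 36\right) 294\right)^{2}}{\left(-6 + 36\right)^{2}} \cdot \frac{3}{673243} = \frac{\left(2 + 30 \cdot 294\right)^{2}}{900} \cdot \frac{3}{673243} = \frac{\left(2 + 8820\right)^{2}}{900} \cdot \frac{3}{673243} = \frac{8822^{2}}{900} \cdot \frac{3}{673243} = \frac{1}{900} \cdot 77827684 \cdot \frac{3}{673243} = \frac{19456921}{225} \cdot \frac{3}{673243} = \frac{19456921}{50493225}$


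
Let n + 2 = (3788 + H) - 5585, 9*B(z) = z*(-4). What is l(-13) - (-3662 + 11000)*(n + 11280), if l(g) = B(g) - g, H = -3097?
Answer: -421611959/9 ≈ -4.6846e+7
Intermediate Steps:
B(z) = -4*z/9 (B(z) = (z*(-4))/9 = (-4*z)/9 = -4*z/9)
l(g) = -13*g/9 (l(g) = -4*g/9 - g = -13*g/9)
n = -4896 (n = -2 + ((3788 - 3097) - 5585) = -2 + (691 - 5585) = -2 - 4894 = -4896)
l(-13) - (-3662 + 11000)*(n + 11280) = -13/9*(-13) - (-3662 + 11000)*(-4896 + 11280) = 169/9 - 7338*6384 = 169/9 - 1*46845792 = 169/9 - 46845792 = -421611959/9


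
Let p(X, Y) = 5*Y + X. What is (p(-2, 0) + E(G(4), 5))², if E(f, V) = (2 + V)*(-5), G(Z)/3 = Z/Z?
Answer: 1369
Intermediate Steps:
G(Z) = 3 (G(Z) = 3*(Z/Z) = 3*1 = 3)
E(f, V) = -10 - 5*V
p(X, Y) = X + 5*Y
(p(-2, 0) + E(G(4), 5))² = ((-2 + 5*0) + (-10 - 5*5))² = ((-2 + 0) + (-10 - 25))² = (-2 - 35)² = (-37)² = 1369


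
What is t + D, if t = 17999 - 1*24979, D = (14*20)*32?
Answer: 1980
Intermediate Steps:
D = 8960 (D = 280*32 = 8960)
t = -6980 (t = 17999 - 24979 = -6980)
t + D = -6980 + 8960 = 1980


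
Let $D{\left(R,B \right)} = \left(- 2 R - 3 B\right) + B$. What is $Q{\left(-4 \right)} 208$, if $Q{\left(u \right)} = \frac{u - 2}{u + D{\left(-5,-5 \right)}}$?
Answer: $-78$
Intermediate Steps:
$D{\left(R,B \right)} = - 2 B - 2 R$ ($D{\left(R,B \right)} = \left(- 3 B - 2 R\right) + B = - 2 B - 2 R$)
$Q{\left(u \right)} = \frac{-2 + u}{20 + u}$ ($Q{\left(u \right)} = \frac{u - 2}{u - -20} = \frac{-2 + u}{u + \left(10 + 10\right)} = \frac{-2 + u}{u + 20} = \frac{-2 + u}{20 + u}$)
$Q{\left(-4 \right)} 208 = \frac{-2 - 4}{20 - 4} \cdot 208 = \frac{1}{16} \left(-6\right) 208 = \left(- \frac{3}{8}\right) 208 = -78$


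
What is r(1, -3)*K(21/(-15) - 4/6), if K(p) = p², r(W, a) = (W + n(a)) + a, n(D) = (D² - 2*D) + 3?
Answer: 15376/225 ≈ 68.338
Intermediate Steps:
n(D) = 3 + D² - 2*D
r(W, a) = 3 + W + a² - a (r(W, a) = (W + (3 + a² - 2*a)) + a = (3 + W + a² - 2*a) + a = 3 + W + a² - a)
r(1, -3)*K(21/(-15) - 4/6) = (3 + 1 + (-3)² - 1*(-3))*(21/(-15) - 4/6)² = (3 + 1 + 9 + 3)*(21*(-1/15) - 4*⅙)² = 16*(-7/5 - ⅔)² = 16*(-31/15)² = 16*(961/225) = 15376/225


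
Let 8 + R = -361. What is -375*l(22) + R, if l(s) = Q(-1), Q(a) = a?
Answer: 6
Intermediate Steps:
R = -369 (R = -8 - 361 = -369)
l(s) = -1
-375*l(22) + R = -375*(-1) - 369 = 375 - 369 = 6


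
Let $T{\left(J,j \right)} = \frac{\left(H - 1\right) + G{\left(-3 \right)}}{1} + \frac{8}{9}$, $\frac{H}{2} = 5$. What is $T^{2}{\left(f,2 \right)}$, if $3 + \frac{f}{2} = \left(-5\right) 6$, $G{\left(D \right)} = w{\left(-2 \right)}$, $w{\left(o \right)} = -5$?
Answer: $\frac{1936}{81} \approx 23.901$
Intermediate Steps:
$H = 10$ ($H = 2 \cdot 5 = 10$)
$G{\left(D \right)} = -5$
$f = -66$ ($f = -6 + 2 \left(\left(-5\right) 6\right) = -6 + 2 \left(-30\right) = -6 - 60 = -66$)
$T{\left(J,j \right)} = \frac{44}{9}$ ($T{\left(J,j \right)} = \frac{\left(10 - 1\right) - 5}{1} + \frac{8}{9} = \left(9 - 5\right) 1 + 8 \cdot \frac{1}{9} = 4 \cdot 1 + \frac{8}{9} = 4 + \frac{8}{9} = \frac{44}{9}$)
$T^{2}{\left(f,2 \right)} = \left(\frac{44}{9}\right)^{2} = \frac{1936}{81}$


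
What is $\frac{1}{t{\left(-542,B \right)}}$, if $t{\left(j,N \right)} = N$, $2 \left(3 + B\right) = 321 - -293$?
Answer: $\frac{1}{304} \approx 0.0032895$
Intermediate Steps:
$B = 304$ ($B = -3 + \frac{321 - -293}{2} = -3 + \frac{321 + 293}{2} = -3 + \frac{1}{2} \cdot 614 = -3 + 307 = 304$)
$\frac{1}{t{\left(-542,B \right)}} = \frac{1}{304}$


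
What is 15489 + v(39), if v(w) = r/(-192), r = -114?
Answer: 495667/32 ≈ 15490.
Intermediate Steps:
v(w) = 19/32 (v(w) = -114/(-192) = -114*(-1/192) = 19/32)
15489 + v(39) = 15489 + 19/32 = 495667/32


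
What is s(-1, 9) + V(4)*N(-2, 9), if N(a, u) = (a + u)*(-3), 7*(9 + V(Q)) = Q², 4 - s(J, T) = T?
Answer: 136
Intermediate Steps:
s(J, T) = 4 - T
V(Q) = -9 + Q²/7
N(a, u) = -3*a - 3*u
s(-1, 9) + V(4)*N(-2, 9) = (4 - 1*9) + (-9 + (⅐)*4²)*(-3*(-2) - 3*9) = (4 - 9) + (-9 + (⅐)*16)*(6 - 27) = -5 + (-9 + 16/7)*(-21) = -5 - 47/7*(-21) = -5 + 141 = 136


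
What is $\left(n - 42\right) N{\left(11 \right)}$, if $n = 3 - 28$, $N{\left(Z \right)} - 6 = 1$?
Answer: $-469$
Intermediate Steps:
$N{\left(Z \right)} = 7$ ($N{\left(Z \right)} = 6 + 1 = 7$)
$n = -25$ ($n = 3 - 28 = -25$)
$\left(n - 42\right) N{\left(11 \right)} = \left(-25 - 42\right) 7 = \left(-67\right) 7 = -469$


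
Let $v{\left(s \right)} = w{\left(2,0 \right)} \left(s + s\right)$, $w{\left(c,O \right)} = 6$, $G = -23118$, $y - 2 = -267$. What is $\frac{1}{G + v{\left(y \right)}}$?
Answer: $- \frac{1}{26298} \approx -3.8026 \cdot 10^{-5}$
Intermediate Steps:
$y = -265$ ($y = 2 - 267 = -265$)
$v{\left(s \right)} = 12 s$ ($v{\left(s \right)} = 6 \left(s + s\right) = 6 \cdot 2 s = 12 s$)
$\frac{1}{G + v{\left(y \right)}} = \frac{1}{-23118 + 12 \left(-265\right)} = \frac{1}{-23118 - 3180} = \frac{1}{-26298} = - \frac{1}{26298}$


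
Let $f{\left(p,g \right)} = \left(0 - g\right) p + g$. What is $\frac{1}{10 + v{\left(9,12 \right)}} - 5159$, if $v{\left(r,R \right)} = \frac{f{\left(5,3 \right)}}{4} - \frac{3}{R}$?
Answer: $- \frac{139289}{27} \approx -5158.9$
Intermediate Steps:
$f{\left(p,g \right)} = g - g p$ ($f{\left(p,g \right)} = - g p + g = g - g p$)
$v{\left(r,R \right)} = -3 - \frac{3}{R}$ ($v{\left(r,R \right)} = \frac{3 \left(1 - 5\right)}{4} - \frac{3}{R} = 3 \left(1 - 5\right) \frac{1}{4} - \frac{3}{R} = 3 \left(-4\right) \frac{1}{4} - \frac{3}{R} = \left(-12\right) \frac{1}{4} - \frac{3}{R} = -3 - \frac{3}{R}$)
$\frac{1}{10 + v{\left(9,12 \right)}} - 5159 = \frac{1}{10 - \left(3 + \frac{3}{12}\right)} - 5159 = \frac{1}{10 - \frac{13}{4}} - 5159 = \frac{1}{\frac{27}{4}} - 5159 = \frac{4}{27} - 5159 = - \frac{139289}{27}$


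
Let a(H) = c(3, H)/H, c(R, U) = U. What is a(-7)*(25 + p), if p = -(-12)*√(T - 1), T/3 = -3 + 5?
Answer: 25 + 12*√5 ≈ 51.833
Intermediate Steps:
T = 6 (T = 3*(-3 + 5) = 3*2 = 6)
a(H) = 1 (a(H) = H/H = 1)
p = 12*√5 (p = -(-12)*√(6 - 1) = -(-12)*√5 = 12*√5 ≈ 26.833)
a(-7)*(25 + p) = 1*(25 + 12*√5) = 25 + 12*√5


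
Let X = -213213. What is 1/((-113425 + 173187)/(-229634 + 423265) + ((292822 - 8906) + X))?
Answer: 193631/13690352355 ≈ 1.4144e-5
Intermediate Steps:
1/((-113425 + 173187)/(-229634 + 423265) + ((292822 - 8906) + X)) = 1/((-113425 + 173187)/(-229634 + 423265) + ((292822 - 8906) - 213213)) = 1/(59762/193631 + (283916 - 213213)) = 1/(59762*(1/193631) + 70703) = 1/(59762/193631 + 70703) = 1/(13690352355/193631) = 193631/13690352355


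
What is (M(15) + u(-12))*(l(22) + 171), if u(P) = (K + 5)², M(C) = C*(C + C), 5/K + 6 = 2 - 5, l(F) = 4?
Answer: 6658750/81 ≈ 82207.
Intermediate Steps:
K = -5/9 (K = 5/(-6 + (2 - 5)) = 5/(-6 - 3) = 5/(-9) = 5*(-⅑) = -5/9 ≈ -0.55556)
M(C) = 2*C² (M(C) = C*(2*C) = 2*C²)
u(P) = 1600/81 (u(P) = (-5/9 + 5)² = (40/9)² = 1600/81)
(M(15) + u(-12))*(l(22) + 171) = (2*15² + 1600/81)*(4 + 171) = (2*225 + 1600/81)*175 = (450 + 1600/81)*175 = (38050/81)*175 = 6658750/81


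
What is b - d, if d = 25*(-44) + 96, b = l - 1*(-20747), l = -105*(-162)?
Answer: 38761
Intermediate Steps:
l = 17010
b = 37757 (b = 17010 - 1*(-20747) = 17010 + 20747 = 37757)
d = -1004 (d = -1100 + 96 = -1004)
b - d = 37757 - 1*(-1004) = 37757 + 1004 = 38761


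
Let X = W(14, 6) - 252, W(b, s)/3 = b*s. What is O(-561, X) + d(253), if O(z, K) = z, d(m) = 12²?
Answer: -417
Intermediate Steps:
W(b, s) = 3*b*s (W(b, s) = 3*(b*s) = 3*b*s)
d(m) = 144
X = 0 (X = 3*14*6 - 252 = 252 - 252 = 0)
O(-561, X) + d(253) = -561 + 144 = -417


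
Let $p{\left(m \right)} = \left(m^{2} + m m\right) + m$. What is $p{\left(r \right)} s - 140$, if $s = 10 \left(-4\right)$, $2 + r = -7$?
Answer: $-6260$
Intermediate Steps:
$r = -9$ ($r = -2 - 7 = -9$)
$s = -40$
$p{\left(m \right)} = m + 2 m^{2}$ ($p{\left(m \right)} = \left(m^{2} + m^{2}\right) + m = 2 m^{2} + m = m + 2 m^{2}$)
$p{\left(r \right)} s - 140 = - 9 \left(1 + 2 \left(-9\right)\right) \left(-40\right) - 140 = - 9 \left(1 - 18\right) \left(-40\right) - 140 = \left(-9\right) \left(-17\right) \left(-40\right) - 140 = 153 \left(-40\right) - 140 = -6120 - 140 = -6260$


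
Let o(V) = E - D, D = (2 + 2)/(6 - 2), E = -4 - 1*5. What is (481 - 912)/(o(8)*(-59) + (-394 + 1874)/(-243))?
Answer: -104733/141890 ≈ -0.73813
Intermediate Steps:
E = -9 (E = -4 - 5 = -9)
D = 1 (D = 4/4 = 4*(¼) = 1)
o(V) = -10 (o(V) = -9 - 1*1 = -9 - 1 = -10)
(481 - 912)/(o(8)*(-59) + (-394 + 1874)/(-243)) = (481 - 912)/(-10*(-59) + (-394 + 1874)/(-243)) = -431/(590 + 1480*(-1/243)) = -431/(590 - 1480/243) = -431/141890/243 = -431*243/141890 = -104733/141890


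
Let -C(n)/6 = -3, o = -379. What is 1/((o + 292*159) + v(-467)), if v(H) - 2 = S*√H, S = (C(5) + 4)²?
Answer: 46051/2230092153 - 484*I*√467/2230092153 ≈ 2.065e-5 - 4.6901e-6*I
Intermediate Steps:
C(n) = 18 (C(n) = -6*(-3) = 18)
S = 484 (S = (18 + 4)² = 22² = 484)
v(H) = 2 + 484*√H
1/((o + 292*159) + v(-467)) = 1/((-379 + 292*159) + (2 + 484*√(-467))) = 1/((-379 + 46428) + (2 + 484*(I*√467))) = 1/(46049 + (2 + 484*I*√467)) = 1/(46051 + 484*I*√467)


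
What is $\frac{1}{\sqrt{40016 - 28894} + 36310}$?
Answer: $\frac{18155}{659202489} - \frac{\sqrt{11122}}{1318404978} \approx 2.7461 \cdot 10^{-5}$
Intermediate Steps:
$\frac{1}{\sqrt{40016 - 28894} + 36310} = \frac{1}{\sqrt{11122} + 36310} = \frac{1}{36310 + \sqrt{11122}}$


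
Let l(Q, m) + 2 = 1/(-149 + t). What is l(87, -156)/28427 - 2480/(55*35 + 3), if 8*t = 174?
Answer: -640820376/498158809 ≈ -1.2864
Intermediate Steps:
t = 87/4 (t = (1/8)*174 = 87/4 ≈ 21.750)
l(Q, m) = -1022/509 (l(Q, m) = -2 + 1/(-149 + 87/4) = -2 + 1/(-509/4) = -2 - 4/509 = -1022/509)
l(87, -156)/28427 - 2480/(55*35 + 3) = -1022/509/28427 - 2480/(55*35 + 3) = -1022/509*1/28427 - 2480/(1925 + 3) = -146/2067049 - 2480/1928 = -146/2067049 - 2480*1/1928 = -146/2067049 - 310/241 = -640820376/498158809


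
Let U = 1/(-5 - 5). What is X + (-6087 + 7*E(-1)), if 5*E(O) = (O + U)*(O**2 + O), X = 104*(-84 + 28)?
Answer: -11911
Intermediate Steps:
U = -1/10 (U = 1/(-10) = -1/10 ≈ -0.10000)
X = -5824 (X = 104*(-56) = -5824)
E(O) = (-1/10 + O)*(O + O**2)/5 (E(O) = ((O - 1/10)*(O**2 + O))/5 = ((-1/10 + O)*(O + O**2))/5 = (-1/10 + O)*(O + O**2)/5)
X + (-6087 + 7*E(-1)) = -5824 + (-6087 + 7*((1/50)*(-1)*(-1 + 9*(-1) + 10*(-1)**2))) = -5824 + (-6087 + 7*((1/50)*(-1)*(-1 - 9 + 10*1))) = -5824 + (-6087 + 7*((1/50)*(-1)*(-1 - 9 + 10))) = -5824 + (-6087 + 7*((1/50)*(-1)*0)) = -5824 + (-6087 + 7*0) = -5824 + (-6087 + 0) = -5824 - 6087 = -11911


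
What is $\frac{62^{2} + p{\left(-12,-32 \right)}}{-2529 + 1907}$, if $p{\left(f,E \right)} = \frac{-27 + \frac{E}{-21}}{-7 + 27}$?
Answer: $- \frac{322789}{52248} \approx -6.178$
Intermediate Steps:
$p{\left(f,E \right)} = - \frac{27}{20} - \frac{E}{420}$ ($p{\left(f,E \right)} = \frac{-27 + E \left(- \frac{1}{21}\right)}{20} = \left(-27 - \frac{E}{21}\right) \frac{1}{20} = - \frac{27}{20} - \frac{E}{420}$)
$\frac{62^{2} + p{\left(-12,-32 \right)}}{-2529 + 1907} = \frac{62^{2} - \frac{107}{84}}{-2529 + 1907} = \frac{3844 + \left(- \frac{27}{20} + \frac{8}{105}\right)}{-622} = \left(3844 - \frac{107}{84}\right) \left(- \frac{1}{622}\right) = \frac{322789}{84} \left(- \frac{1}{622}\right) = - \frac{322789}{52248}$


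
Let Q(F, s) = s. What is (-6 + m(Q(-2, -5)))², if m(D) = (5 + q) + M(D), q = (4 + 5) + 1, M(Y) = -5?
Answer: 16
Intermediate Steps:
q = 10 (q = 9 + 1 = 10)
m(D) = 10 (m(D) = (5 + 10) - 5 = 15 - 5 = 10)
(-6 + m(Q(-2, -5)))² = (-6 + 10)² = 4² = 16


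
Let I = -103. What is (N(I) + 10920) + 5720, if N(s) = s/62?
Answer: 1031577/62 ≈ 16638.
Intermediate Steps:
N(s) = s/62 (N(s) = s*(1/62) = s/62)
(N(I) + 10920) + 5720 = ((1/62)*(-103) + 10920) + 5720 = (-103/62 + 10920) + 5720 = 676937/62 + 5720 = 1031577/62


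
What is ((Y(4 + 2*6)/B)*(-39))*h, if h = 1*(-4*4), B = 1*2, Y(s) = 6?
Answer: 1872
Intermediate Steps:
B = 2
h = -16 (h = 1*(-16) = -16)
((Y(4 + 2*6)/B)*(-39))*h = ((6/2)*(-39))*(-16) = ((6*(1/2))*(-39))*(-16) = (3*(-39))*(-16) = -117*(-16) = 1872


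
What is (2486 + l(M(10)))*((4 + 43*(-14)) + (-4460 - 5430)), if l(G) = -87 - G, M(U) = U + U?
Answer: -24950952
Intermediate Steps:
M(U) = 2*U
(2486 + l(M(10)))*((4 + 43*(-14)) + (-4460 - 5430)) = (2486 + (-87 - 2*10))*((4 + 43*(-14)) + (-4460 - 5430)) = (2486 + (-87 - 1*20))*((4 - 602) - 9890) = (2486 + (-87 - 20))*(-598 - 9890) = (2486 - 107)*(-10488) = 2379*(-10488) = -24950952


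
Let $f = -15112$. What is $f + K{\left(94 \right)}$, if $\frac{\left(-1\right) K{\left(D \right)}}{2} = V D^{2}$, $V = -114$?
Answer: $1999496$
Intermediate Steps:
$K{\left(D \right)} = 228 D^{2}$ ($K{\left(D \right)} = - 2 \left(- 114 D^{2}\right) = 228 D^{2}$)
$f + K{\left(94 \right)} = -15112 + 228 \cdot 94^{2} = -15112 + 228 \cdot 8836 = -15112 + 2014608 = 1999496$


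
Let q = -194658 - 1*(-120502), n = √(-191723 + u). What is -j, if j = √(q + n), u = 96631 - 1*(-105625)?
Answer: -I*√(74156 - √10533) ≈ -272.13*I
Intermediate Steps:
u = 202256 (u = 96631 + 105625 = 202256)
n = √10533 (n = √(-191723 + 202256) = √10533 ≈ 102.63)
q = -74156 (q = -194658 + 120502 = -74156)
j = √(-74156 + √10533) ≈ 272.13*I
-j = -√(-74156 + √10533)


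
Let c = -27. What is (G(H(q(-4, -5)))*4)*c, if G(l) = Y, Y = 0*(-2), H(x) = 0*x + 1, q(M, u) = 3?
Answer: 0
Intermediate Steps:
H(x) = 1 (H(x) = 0 + 1 = 1)
Y = 0
G(l) = 0
(G(H(q(-4, -5)))*4)*c = (0*4)*(-27) = 0*(-27) = 0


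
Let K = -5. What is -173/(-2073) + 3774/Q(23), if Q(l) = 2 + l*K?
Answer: -7803953/234249 ≈ -33.315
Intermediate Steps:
Q(l) = 2 - 5*l (Q(l) = 2 + l*(-5) = 2 - 5*l)
-173/(-2073) + 3774/Q(23) = -173/(-2073) + 3774/(2 - 5*23) = -173*(-1/2073) + 3774/(2 - 115) = 173/2073 + 3774/(-113) = 173/2073 + 3774*(-1/113) = 173/2073 - 3774/113 = -7803953/234249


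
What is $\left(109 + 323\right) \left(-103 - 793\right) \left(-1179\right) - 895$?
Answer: $456356993$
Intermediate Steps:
$\left(109 + 323\right) \left(-103 - 793\right) \left(-1179\right) - 895 = 432 \left(-896\right) \left(-1179\right) - 895 = \left(-387072\right) \left(-1179\right) - 895 = 456357888 - 895 = 456356993$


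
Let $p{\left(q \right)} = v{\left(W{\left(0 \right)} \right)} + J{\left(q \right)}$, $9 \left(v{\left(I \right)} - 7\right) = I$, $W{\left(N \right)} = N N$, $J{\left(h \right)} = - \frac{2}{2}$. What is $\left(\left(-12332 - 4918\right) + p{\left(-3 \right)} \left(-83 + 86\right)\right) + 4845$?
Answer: $-12387$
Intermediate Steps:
$J{\left(h \right)} = -1$ ($J{\left(h \right)} = \left(-2\right) \frac{1}{2} = -1$)
$W{\left(N \right)} = N^{2}$
$v{\left(I \right)} = 7 + \frac{I}{9}$
$p{\left(q \right)} = 6$ ($p{\left(q \right)} = \left(7 + \frac{0^{2}}{9}\right) - 1 = \left(7 + \frac{1}{9} \cdot 0\right) - 1 = \left(7 + 0\right) - 1 = 7 - 1 = 6$)
$\left(\left(-12332 - 4918\right) + p{\left(-3 \right)} \left(-83 + 86\right)\right) + 4845 = \left(\left(-12332 - 4918\right) + 6 \left(-83 + 86\right)\right) + 4845 = \left(\left(-12332 - 4918\right) + 6 \cdot 3\right) + 4845 = \left(-17250 + 18\right) + 4845 = -17232 + 4845 = -12387$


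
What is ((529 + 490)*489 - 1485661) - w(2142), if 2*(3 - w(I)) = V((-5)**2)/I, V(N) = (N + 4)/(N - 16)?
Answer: -38069153359/38556 ≈ -9.8737e+5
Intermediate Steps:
V(N) = (4 + N)/(-16 + N)
w(I) = 3 - 29/(18*I) (w(I) = 3 - (4 + (-5)**2)/(-16 + (-5)**2)/(2*I) = 3 - (4 + 25)/(-16 + 25)/(2*I) = 3 - 29/9/(2*I) = 3 - (1/9)*29/(2*I) = 3 - 29/(18*I))
((529 + 490)*489 - 1485661) - w(2142) = ((529 + 490)*489 - 1485661) - (3 - 29/18/2142) = (1019*489 - 1485661) - (3 - 29/18*1/2142) = (498291 - 1485661) - (3 - 29/38556) = -987370 - 1*115639/38556 = -987370 - 115639/38556 = -38069153359/38556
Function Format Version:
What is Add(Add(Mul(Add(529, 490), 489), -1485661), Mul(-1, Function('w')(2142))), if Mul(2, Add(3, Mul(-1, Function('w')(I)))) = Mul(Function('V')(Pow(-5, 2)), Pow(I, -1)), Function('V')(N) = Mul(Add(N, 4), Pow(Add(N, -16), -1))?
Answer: Rational(-38069153359, 38556) ≈ -9.8737e+5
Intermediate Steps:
Function('V')(N) = Mul(Pow(Add(-16, N), -1), Add(4, N)) (Function('V')(N) = Mul(Add(4, N), Pow(Add(-16, N), -1)) = Mul(Pow(Add(-16, N), -1), Add(4, N)))
Function('w')(I) = Add(3, Mul(Rational(-29, 18), Pow(I, -1))) (Function('w')(I) = Add(3, Mul(Rational(-1, 2), Mul(Mul(Pow(Add(-16, Pow(-5, 2)), -1), Add(4, Pow(-5, 2))), Pow(I, -1)))) = Add(3, Mul(Rational(-1, 2), Mul(Mul(Pow(Add(-16, 25), -1), Add(4, 25)), Pow(I, -1)))) = Add(3, Mul(Rational(-1, 2), Mul(Mul(Pow(9, -1), 29), Pow(I, -1)))) = Add(3, Mul(Rational(-1, 2), Mul(Mul(Rational(1, 9), 29), Pow(I, -1)))) = Add(3, Mul(Rational(-1, 2), Mul(Rational(29, 9), Pow(I, -1)))) = Add(3, Mul(Rational(-29, 18), Pow(I, -1))))
Add(Add(Mul(Add(529, 490), 489), -1485661), Mul(-1, Function('w')(2142))) = Add(Add(Mul(Add(529, 490), 489), -1485661), Mul(-1, Add(3, Mul(Rational(-29, 18), Pow(2142, -1))))) = Add(Add(Mul(1019, 489), -1485661), Mul(-1, Add(3, Mul(Rational(-29, 18), Rational(1, 2142))))) = Add(Add(498291, -1485661), Mul(-1, Add(3, Rational(-29, 38556)))) = Add(-987370, Mul(-1, Rational(115639, 38556))) = Add(-987370, Rational(-115639, 38556)) = Rational(-38069153359, 38556)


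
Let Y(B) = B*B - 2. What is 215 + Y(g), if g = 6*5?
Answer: 1113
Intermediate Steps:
g = 30
Y(B) = -2 + B² (Y(B) = B² - 2 = -2 + B²)
215 + Y(g) = 215 + (-2 + 30²) = 215 + (-2 + 900) = 215 + 898 = 1113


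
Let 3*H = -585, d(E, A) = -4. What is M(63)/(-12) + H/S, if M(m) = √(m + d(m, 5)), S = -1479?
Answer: 65/493 - √59/12 ≈ -0.50825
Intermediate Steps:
H = -195 (H = (⅓)*(-585) = -195)
M(m) = √(-4 + m) (M(m) = √(m - 4) = √(-4 + m))
M(63)/(-12) + H/S = √(-4 + 63)/(-12) - 195/(-1479) = √59*(-1/12) - 195*(-1/1479) = -√59/12 + 65/493 = 65/493 - √59/12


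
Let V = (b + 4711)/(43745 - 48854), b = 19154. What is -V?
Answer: 7955/1703 ≈ 4.6712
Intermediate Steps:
V = -7955/1703 (V = (19154 + 4711)/(43745 - 48854) = 23865/(-5109) = 23865*(-1/5109) = -7955/1703 ≈ -4.6712)
-V = -1*(-7955/1703) = 7955/1703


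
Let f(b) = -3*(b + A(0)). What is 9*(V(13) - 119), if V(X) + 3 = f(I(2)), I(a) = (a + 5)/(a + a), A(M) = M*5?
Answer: -4581/4 ≈ -1145.3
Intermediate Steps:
A(M) = 5*M
I(a) = (5 + a)/(2*a) (I(a) = (5 + a)/((2*a)) = (5 + a)*(1/(2*a)) = (5 + a)/(2*a))
f(b) = -3*b (f(b) = -3*(b + 5*0) = -3*(b + 0) = -3*b)
V(X) = -33/4 (V(X) = -3 - 3*(5 + 2)/(2*2) = -3 - 3*7/(2*2) = -3 - 3*7/4 = -3 - 21/4 = -33/4)
9*(V(13) - 119) = 9*(-33/4 - 119) = 9*(-509/4) = -4581/4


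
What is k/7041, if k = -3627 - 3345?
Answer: -2324/2347 ≈ -0.99020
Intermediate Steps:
k = -6972
k/7041 = -6972/7041 = -6972*1/7041 = -2324/2347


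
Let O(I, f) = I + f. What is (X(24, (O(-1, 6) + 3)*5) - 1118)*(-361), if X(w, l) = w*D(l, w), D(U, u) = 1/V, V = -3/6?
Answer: 420926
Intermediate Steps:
V = -½ (V = -3*⅙ = -½ ≈ -0.50000)
D(U, u) = -2 (D(U, u) = 1/(-½) = -2)
X(w, l) = -2*w (X(w, l) = w*(-2) = -2*w)
(X(24, (O(-1, 6) + 3)*5) - 1118)*(-361) = (-2*24 - 1118)*(-361) = (-48 - 1118)*(-361) = -1166*(-361) = 420926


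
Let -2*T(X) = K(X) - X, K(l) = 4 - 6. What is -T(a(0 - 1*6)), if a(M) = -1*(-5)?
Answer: -7/2 ≈ -3.5000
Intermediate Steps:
a(M) = 5
K(l) = -2
T(X) = 1 + X/2 (T(X) = -(-2 - X)/2 = 1 + X/2)
-T(a(0 - 1*6)) = -(1 + (½)*5) = -(1 + 5/2) = -1*7/2 = -7/2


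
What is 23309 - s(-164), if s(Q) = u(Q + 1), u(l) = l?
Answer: 23472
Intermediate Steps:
s(Q) = 1 + Q (s(Q) = Q + 1 = 1 + Q)
23309 - s(-164) = 23309 - (1 - 164) = 23309 - 1*(-163) = 23309 + 163 = 23472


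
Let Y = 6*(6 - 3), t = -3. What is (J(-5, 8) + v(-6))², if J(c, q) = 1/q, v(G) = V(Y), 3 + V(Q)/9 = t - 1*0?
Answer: 185761/64 ≈ 2902.5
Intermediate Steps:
Y = 18 (Y = 6*3 = 18)
V(Q) = -54 (V(Q) = -27 + 9*(-3 - 1*0) = -27 + 9*(-3 + 0) = -27 + 9*(-3) = -27 - 27 = -54)
v(G) = -54
(J(-5, 8) + v(-6))² = (1/8 - 54)² = (⅛ - 54)² = (-431/8)² = 185761/64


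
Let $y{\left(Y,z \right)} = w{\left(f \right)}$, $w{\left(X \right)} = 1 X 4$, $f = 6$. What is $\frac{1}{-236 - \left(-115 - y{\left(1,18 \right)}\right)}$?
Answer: $- \frac{1}{97} \approx -0.010309$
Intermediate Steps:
$w{\left(X \right)} = 4 X$ ($w{\left(X \right)} = X 4 = 4 X$)
$y{\left(Y,z \right)} = 24$ ($y{\left(Y,z \right)} = 4 \cdot 6 = 24$)
$\frac{1}{-236 - \left(-115 - y{\left(1,18 \right)}\right)} = \frac{1}{-236 + \left(\left(24 + 199\right) - 84\right)} = \frac{1}{-236 + \left(223 - 84\right)} = \frac{1}{-236 + 139} = \frac{1}{-97} = - \frac{1}{97}$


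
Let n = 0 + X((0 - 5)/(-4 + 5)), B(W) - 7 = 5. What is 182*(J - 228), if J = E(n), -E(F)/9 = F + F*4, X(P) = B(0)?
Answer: -139776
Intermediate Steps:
B(W) = 12 (B(W) = 7 + 5 = 12)
X(P) = 12
n = 12 (n = 0 + 12 = 12)
E(F) = -45*F (E(F) = -9*(F + F*4) = -9*(F + 4*F) = -45*F)
J = -540 (J = -45*12 = -540)
182*(J - 228) = 182*(-540 - 228) = 182*(-768) = -139776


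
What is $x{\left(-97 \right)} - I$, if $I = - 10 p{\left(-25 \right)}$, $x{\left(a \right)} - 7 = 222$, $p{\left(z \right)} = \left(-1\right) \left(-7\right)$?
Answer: $299$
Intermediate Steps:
$p{\left(z \right)} = 7$
$x{\left(a \right)} = 229$ ($x{\left(a \right)} = 7 + 222 = 229$)
$I = -70$ ($I = \left(-10\right) 7 = -70$)
$x{\left(-97 \right)} - I = 229 - -70 = 229 + 70 = 299$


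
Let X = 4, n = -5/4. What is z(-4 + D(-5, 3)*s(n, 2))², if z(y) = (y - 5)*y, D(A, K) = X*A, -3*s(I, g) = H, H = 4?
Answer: 12988816/81 ≈ 1.6036e+5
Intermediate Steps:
n = -5/4 (n = -5*¼ = -5/4 ≈ -1.2500)
s(I, g) = -4/3 (s(I, g) = -⅓*4 = -4/3)
D(A, K) = 4*A
z(y) = y*(-5 + y) (z(y) = (-5 + y)*y = y*(-5 + y))
z(-4 + D(-5, 3)*s(n, 2))² = ((-4 + (4*(-5))*(-4/3))*(-5 + (-4 + (4*(-5))*(-4/3))))² = ((-4 - 20*(-4/3))*(-5 + (-4 - 20*(-4/3))))² = ((-4 + 80/3)*(-5 + (-4 + 80/3)))² = (68*(-5 + 68/3)/3)² = ((68/3)*(53/3))² = (3604/9)² = 12988816/81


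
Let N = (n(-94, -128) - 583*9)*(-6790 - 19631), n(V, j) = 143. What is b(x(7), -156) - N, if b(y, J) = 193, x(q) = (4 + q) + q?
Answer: -134852591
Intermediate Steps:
x(q) = 4 + 2*q
N = 134852784 (N = (143 - 583*9)*(-6790 - 19631) = (143 - 5247)*(-26421) = -5104*(-26421) = 134852784)
b(x(7), -156) - N = 193 - 1*134852784 = 193 - 134852784 = -134852591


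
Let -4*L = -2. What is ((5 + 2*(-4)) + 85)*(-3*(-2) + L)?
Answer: 533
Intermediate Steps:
L = ½ (L = -¼*(-2) = ½ ≈ 0.50000)
((5 + 2*(-4)) + 85)*(-3*(-2) + L) = ((5 + 2*(-4)) + 85)*(-3*(-2) + ½) = ((5 - 8) + 85)*(6 + ½) = (-3 + 85)*(13/2) = 82*(13/2) = 533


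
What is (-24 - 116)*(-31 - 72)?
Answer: 14420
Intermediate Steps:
(-24 - 116)*(-31 - 72) = -140*(-103) = 14420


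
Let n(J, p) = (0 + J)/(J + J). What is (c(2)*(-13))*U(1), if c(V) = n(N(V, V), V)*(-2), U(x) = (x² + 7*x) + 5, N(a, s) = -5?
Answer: 169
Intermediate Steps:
n(J, p) = ½ (n(J, p) = J/((2*J)) = J*(1/(2*J)) = ½)
U(x) = 5 + x² + 7*x
c(V) = -1 (c(V) = (½)*(-2) = -1)
(c(2)*(-13))*U(1) = (-1*(-13))*(5 + 1² + 7*1) = 13*(5 + 1 + 7) = 13*13 = 169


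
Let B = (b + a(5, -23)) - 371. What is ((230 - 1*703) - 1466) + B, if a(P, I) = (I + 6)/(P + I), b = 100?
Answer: -39763/18 ≈ -2209.1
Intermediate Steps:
a(P, I) = (6 + I)/(I + P)
B = -4861/18 (B = (100 + (6 - 23)/(-23 + 5)) - 371 = (100 - 17/(-18)) - 371 = (100 - 1/18*(-17)) - 371 = (100 + 17/18) - 371 = 1817/18 - 371 = -4861/18 ≈ -270.06)
((230 - 1*703) - 1466) + B = ((230 - 1*703) - 1466) - 4861/18 = ((230 - 703) - 1466) - 4861/18 = (-473 - 1466) - 4861/18 = -1939 - 4861/18 = -39763/18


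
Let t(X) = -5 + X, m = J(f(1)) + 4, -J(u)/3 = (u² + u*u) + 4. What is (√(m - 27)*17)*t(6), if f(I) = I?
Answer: 17*I*√41 ≈ 108.85*I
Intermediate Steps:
J(u) = -12 - 6*u² (J(u) = -3*((u² + u*u) + 4) = -3*((u² + u²) + 4) = -3*(2*u² + 4) = -3*(4 + 2*u²) = -12 - 6*u²)
m = -14 (m = (-12 - 6*1²) + 4 = (-12 - 6*1) + 4 = (-12 - 6) + 4 = -18 + 4 = -14)
(√(m - 27)*17)*t(6) = (√(-14 - 27)*17)*(-5 + 6) = (√(-41)*17)*1 = ((I*√41)*17)*1 = (17*I*√41)*1 = 17*I*√41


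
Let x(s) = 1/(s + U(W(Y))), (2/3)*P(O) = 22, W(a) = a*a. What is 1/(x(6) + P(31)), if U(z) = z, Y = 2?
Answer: 10/331 ≈ 0.030211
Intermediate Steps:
W(a) = a**2
P(O) = 33 (P(O) = (3/2)*22 = 33)
x(s) = 1/(4 + s) (x(s) = 1/(s + 2**2) = 1/(s + 4) = 1/(4 + s))
1/(x(6) + P(31)) = 1/(1/(4 + 6) + 33) = 1/(1/10 + 33) = 1/(331/10) = 10/331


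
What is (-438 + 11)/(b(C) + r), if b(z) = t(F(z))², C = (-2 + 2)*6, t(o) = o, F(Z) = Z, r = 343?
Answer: -61/49 ≈ -1.2449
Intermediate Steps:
C = 0 (C = 0*6 = 0)
b(z) = z²
(-438 + 11)/(b(C) + r) = (-438 + 11)/(0² + 343) = -427/(0 + 343) = -427/343 = -427*1/343 = -61/49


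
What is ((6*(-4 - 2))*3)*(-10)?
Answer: 1080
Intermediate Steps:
((6*(-4 - 2))*3)*(-10) = ((6*(-6))*3)*(-10) = -36*3*(-10) = -108*(-10) = 1080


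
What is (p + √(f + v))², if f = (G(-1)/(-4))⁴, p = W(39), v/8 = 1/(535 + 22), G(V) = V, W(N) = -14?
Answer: (124768 - √1450985)²/79423744 ≈ 192.23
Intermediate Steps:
v = 8/557 (v = 8/(535 + 22) = 8/557 ≈ 0.014363)
p = -14
f = 1/256 (f = (-1/(-4))⁴ = (-1*(-¼))⁴ = (¼)⁴ = 1/256 ≈ 0.0039063)
(p + √(f + v))² = (-14 + √(1/256 + 8/557))² = (-14 + √(2605/142592))² = (-14 + √1450985/8912)²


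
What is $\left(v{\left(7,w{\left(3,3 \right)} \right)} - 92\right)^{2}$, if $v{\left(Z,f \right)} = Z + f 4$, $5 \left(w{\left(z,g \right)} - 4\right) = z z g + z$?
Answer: $2025$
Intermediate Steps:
$w{\left(z,g \right)} = 4 + \frac{z}{5} + \frac{g z^{2}}{5}$ ($w{\left(z,g \right)} = 4 + \frac{z z g + z}{5} = 4 + \frac{z^{2} g + z}{5} = 4 + \frac{g z^{2} + z}{5} = 4 + \frac{z + g z^{2}}{5} = 4 + \left(\frac{z}{5} + \frac{g z^{2}}{5}\right) = 4 + \frac{z}{5} + \frac{g z^{2}}{5}$)
$v{\left(Z,f \right)} = Z + 4 f$
$\left(v{\left(7,w{\left(3,3 \right)} \right)} - 92\right)^{2} = \left(\left(7 + 4 \left(4 + \frac{1}{5} \cdot 3 + \frac{1}{5} \cdot 3 \cdot 3^{2}\right)\right) - 92\right)^{2} = \left(\left(7 + 4 \left(4 + \frac{3}{5} + \frac{1}{5} \cdot 3 \cdot 9\right)\right) - 92\right)^{2} = \left(\left(7 + 4 \left(4 + \frac{3}{5} + \frac{27}{5}\right)\right) - 92\right)^{2} = \left(\left(7 + 4 \cdot 10\right) - 92\right)^{2} = \left(\left(7 + 40\right) - 92\right)^{2} = \left(47 - 92\right)^{2} = \left(-45\right)^{2} = 2025$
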